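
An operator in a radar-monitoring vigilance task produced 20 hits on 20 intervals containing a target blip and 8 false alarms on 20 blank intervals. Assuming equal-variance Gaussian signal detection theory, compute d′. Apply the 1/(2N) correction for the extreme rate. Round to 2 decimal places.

The hit rate is 20/20 = 1, so apply the 1/(2N) correction: H → 1 − 1/(2·20) = 0.97500.
z(H) = z(0.97500) = 1.960
z(FA) = z(0.40000) = -0.253
d' = 1.960 − (-0.253) = 2.213

d′ = 2.21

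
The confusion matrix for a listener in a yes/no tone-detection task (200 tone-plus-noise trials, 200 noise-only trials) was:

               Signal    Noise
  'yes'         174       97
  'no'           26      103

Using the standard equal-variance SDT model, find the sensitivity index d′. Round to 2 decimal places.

H = 174/200 = 0.8700
FA = 97/200 = 0.4850
Φ⁻¹(H) = Φ⁻¹(0.8700) = 1.126
Φ⁻¹(FA) = Φ⁻¹(0.4850) = -0.038
d' = z(H) − z(FA) = 1.126 − (-0.038) = 1.164

d′ = 1.16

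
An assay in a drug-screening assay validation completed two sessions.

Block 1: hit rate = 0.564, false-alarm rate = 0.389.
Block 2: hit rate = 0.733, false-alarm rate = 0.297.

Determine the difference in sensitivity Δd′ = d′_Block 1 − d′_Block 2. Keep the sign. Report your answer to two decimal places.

Δd′ = -0.71

Block 1: z(0.564) = 0.161, z(0.389) = -0.282, d' = 0.443
Block 2: z(0.733) = 0.622, z(0.297) = -0.533, d' = 1.155
Δd' = d'_Block 1 − d'_Block 2 = 0.443 − 1.155 = -0.712
Block 2 has the higher sensitivity.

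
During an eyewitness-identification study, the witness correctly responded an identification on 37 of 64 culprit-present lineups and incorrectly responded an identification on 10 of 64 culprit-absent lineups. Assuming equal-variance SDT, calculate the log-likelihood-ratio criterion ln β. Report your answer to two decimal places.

ln β = 0.49

H = 37/64 = 0.5781
FA = 10/64 = 0.1562
Φ⁻¹(H) = 0.197
Φ⁻¹(FA) = -1.010
ln β = −½·[z(H)² − z(FA)²] = −0.5 × (0.039 − 1.020) = 0.4905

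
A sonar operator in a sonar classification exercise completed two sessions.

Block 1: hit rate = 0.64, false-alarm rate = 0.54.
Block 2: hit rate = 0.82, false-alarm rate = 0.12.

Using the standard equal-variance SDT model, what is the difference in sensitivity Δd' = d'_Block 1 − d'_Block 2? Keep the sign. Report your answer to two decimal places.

Block 1: z(0.64) = 0.358, z(0.54) = 0.100, d' = 0.258
Block 2: z(0.82) = 0.915, z(0.12) = -1.175, d' = 2.090
Δd' = d'_Block 1 − d'_Block 2 = 0.258 − 2.090 = -1.832
Block 2 has the higher sensitivity.

Δd' = -1.83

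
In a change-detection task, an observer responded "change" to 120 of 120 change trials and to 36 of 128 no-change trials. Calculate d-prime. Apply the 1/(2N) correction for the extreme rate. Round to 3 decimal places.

d-prime = 3.217

The hit rate is 120/120 = 1, so apply the 1/(2N) correction: H → 1 − 1/(2·120) = 0.99583.
z(H) = z(0.99583) = 2.6380
z(FA) = z(0.28125) = -0.5791
d' = 2.6380 − (-0.5791) = 3.2171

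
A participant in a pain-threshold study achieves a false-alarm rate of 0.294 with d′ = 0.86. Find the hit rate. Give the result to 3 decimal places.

hit rate = 0.625

z(false-alarm rate) = z(0.294) = -0.5417
z(H) = z(FA) + d' = -0.5417 + 0.86 = 0.3183
hit rate = Φ(0.3183) = 0.6249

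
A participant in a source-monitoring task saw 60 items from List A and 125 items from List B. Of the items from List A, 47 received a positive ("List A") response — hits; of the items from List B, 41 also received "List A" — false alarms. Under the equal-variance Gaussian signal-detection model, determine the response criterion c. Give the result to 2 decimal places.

H = 47/60 = 0.7833
FA = 41/125 = 0.3280
z(H) = z(0.7833) = 0.7834
z(FA) = z(0.3280) = -0.4454
c = −½·[z(H) + z(FA)] = −0.5 × (0.7834 + (-0.4454)) = -0.1690
c < 0: the participant has a liberal response bias.

c = -0.17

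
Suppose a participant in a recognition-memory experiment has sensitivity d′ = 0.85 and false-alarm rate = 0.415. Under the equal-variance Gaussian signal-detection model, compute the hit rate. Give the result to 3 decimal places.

z(false-alarm rate) = z(0.415) = -0.2147
z(H) = z(FA) + d' = -0.2147 + 0.85 = 0.6353
hit rate = Φ(0.6353) = 0.7374

hit rate = 0.737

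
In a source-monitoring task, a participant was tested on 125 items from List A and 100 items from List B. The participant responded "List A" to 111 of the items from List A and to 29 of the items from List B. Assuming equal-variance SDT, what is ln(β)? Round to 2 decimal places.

ln β = -0.59

H = 111/125 = 0.8880
FA = 29/100 = 0.2900
z(H) = 1.216
z(FA) = -0.553
ln β = −½·[z(H)² − z(FA)²] = −0.5 × (1.479 − 0.306) = -0.5865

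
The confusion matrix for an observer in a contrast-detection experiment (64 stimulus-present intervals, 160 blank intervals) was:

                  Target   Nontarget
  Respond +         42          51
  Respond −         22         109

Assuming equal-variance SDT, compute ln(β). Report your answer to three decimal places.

ln β = 0.030

H = 42/64 = 0.6562
FA = 51/160 = 0.3187
z(H) = z(0.6562) = 0.4021
z(FA) = z(0.3187) = -0.4713
ln β = −½·[z(H)² − z(FA)²] = −0.5 × (0.1617 − 0.2221) = 0.0302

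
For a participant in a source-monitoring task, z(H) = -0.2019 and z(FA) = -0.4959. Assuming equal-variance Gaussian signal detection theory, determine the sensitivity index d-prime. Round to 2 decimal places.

d' = z(H) − z(FA) = -0.2019 − (-0.4959) = 0.2940

d-prime = 0.29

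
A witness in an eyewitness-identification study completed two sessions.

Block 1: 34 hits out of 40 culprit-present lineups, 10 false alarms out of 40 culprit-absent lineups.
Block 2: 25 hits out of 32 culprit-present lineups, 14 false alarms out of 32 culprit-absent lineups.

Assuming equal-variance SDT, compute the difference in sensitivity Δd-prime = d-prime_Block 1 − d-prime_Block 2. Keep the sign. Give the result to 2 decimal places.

Block 1: z(0.8500) = 1.036, z(0.2500) = -0.674, d' = 1.710
Block 2: z(0.7812) = 0.776, z(0.4375) = -0.157, d' = 0.933
Δd' = d'_Block 1 − d'_Block 2 = 1.710 − 0.933 = 0.777
Block 1 has the higher sensitivity.

Δd-prime = 0.78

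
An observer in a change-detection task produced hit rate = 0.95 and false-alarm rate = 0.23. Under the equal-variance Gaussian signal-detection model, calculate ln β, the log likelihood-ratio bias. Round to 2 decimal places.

ln β = -1.08

Φ⁻¹(H) = 1.645
Φ⁻¹(FA) = -0.739
ln β = −½·[z(H)² − z(FA)²] = −0.5 × (2.706 − 0.546) = -1.080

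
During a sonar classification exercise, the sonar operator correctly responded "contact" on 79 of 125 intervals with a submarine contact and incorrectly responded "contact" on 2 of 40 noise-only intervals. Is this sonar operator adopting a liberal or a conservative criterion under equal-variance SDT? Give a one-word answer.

z(H) = 0.337, z(FA) = -1.645
c = −½·(z(H) + z(FA)) = 0.654
c > 0 → conservative criterion (biased toward responding “no”).

conservative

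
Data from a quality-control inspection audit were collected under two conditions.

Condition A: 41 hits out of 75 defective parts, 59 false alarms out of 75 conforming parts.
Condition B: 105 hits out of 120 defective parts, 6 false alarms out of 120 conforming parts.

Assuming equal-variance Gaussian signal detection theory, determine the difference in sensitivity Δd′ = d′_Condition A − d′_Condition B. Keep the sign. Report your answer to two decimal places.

Condition A: z(0.5467) = 0.117, z(0.7867) = 0.795, d' = -0.678
Condition B: z(0.8750) = 1.150, z(0.0500) = -1.645, d' = 2.795
Δd' = d'_Condition A − d'_Condition B = -0.678 − 2.795 = -3.473
Condition B has the higher sensitivity.

Δd′ = -3.47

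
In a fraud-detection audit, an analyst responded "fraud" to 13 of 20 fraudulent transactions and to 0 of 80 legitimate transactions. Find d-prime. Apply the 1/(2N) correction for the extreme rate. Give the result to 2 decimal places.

The false-alarm rate is 0/80 = 0, so apply the 1/(2N) correction: FA → 1/(2·80) = 0.00625.
z(H) = z(0.65000) = 0.385
z(FA) = z(0.00625) = -2.498
d' = 0.385 − (-2.498) = 2.883

d-prime = 2.88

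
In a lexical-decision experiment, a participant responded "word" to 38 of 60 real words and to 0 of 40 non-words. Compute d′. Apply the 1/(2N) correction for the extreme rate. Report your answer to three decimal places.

The false-alarm rate is 0/40 = 0, so apply the 1/(2N) correction: FA → 1/(2·40) = 0.01250.
z(H) = z(0.63333) = 0.3407
z(FA) = z(0.01250) = -2.2414
d' = 0.3407 − (-2.2414) = 2.5821

d′ = 2.582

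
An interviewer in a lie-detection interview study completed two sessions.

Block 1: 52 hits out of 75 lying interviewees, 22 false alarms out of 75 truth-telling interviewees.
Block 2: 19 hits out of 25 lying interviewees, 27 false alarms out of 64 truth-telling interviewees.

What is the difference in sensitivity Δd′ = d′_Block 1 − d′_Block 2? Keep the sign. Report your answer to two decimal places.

Block 1: z(0.6933) = 0.505, z(0.2933) = -0.544, d' = 1.049
Block 2: z(0.7600) = 0.706, z(0.4219) = -0.197, d' = 0.903
Δd' = d'_Block 1 − d'_Block 2 = 1.049 − 0.903 = 0.146
Block 1 has the higher sensitivity.

Δd′ = 0.15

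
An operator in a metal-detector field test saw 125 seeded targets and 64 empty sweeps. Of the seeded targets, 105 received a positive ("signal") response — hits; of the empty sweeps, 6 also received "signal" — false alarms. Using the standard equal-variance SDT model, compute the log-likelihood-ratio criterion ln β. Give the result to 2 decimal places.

ln β = 0.37

H = 105/125 = 0.8400
FA = 6/64 = 0.0938
z(H) = z(0.8400) = 0.994
z(FA) = z(0.0938) = -1.318
ln β = −½·[z(H)² − z(FA)²] = −0.5 × (0.988 − 1.737) = 0.3745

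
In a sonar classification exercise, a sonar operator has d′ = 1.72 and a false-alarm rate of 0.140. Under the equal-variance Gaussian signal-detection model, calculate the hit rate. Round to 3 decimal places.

z(false-alarm rate) = z(0.140) = -1.0803
z(H) = z(FA) + d' = -1.0803 + 1.72 = 0.6397
hit rate = Φ(0.6397) = 0.7388

hit rate = 0.739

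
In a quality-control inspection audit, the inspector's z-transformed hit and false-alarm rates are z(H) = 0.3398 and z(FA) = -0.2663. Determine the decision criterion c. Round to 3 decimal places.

c = −½·[z(H) + z(FA)] = −½·(0.3398 + (-0.2663)) = -0.03675
c < 0: the inspector has a liberal response bias.

c = -0.037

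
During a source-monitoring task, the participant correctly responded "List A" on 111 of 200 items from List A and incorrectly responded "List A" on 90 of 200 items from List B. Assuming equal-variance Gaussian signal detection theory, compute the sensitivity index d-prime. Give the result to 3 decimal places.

d-prime = 0.264

H = 111/200 = 0.5550
FA = 90/200 = 0.4500
z(0.5550) = 0.1383, z(0.4500) = -0.1257
d' = z(H) − z(FA) = 0.1383 − (-0.1257) = 0.2640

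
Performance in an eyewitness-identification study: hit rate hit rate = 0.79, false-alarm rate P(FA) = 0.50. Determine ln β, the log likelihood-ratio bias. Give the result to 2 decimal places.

Φ⁻¹(H) = Φ⁻¹(0.79) = 0.806
Φ⁻¹(FA) = Φ⁻¹(0.50) = 0.000
ln β = −½·[z(H)² − z(FA)²] = −0.5 × (0.650 − 0.000) = -0.325

ln β = -0.33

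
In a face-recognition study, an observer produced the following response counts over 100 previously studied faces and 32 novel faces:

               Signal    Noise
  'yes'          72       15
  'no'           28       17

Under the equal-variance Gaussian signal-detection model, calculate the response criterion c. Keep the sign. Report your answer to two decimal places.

H = 72/100 = 0.7200
FA = 15/32 = 0.4688
z(H) = z(0.7200) = 0.583
z(FA) = z(0.4688) = -0.078
c = −½·[z(H) + z(FA)] = −0.5 × (0.583 + (-0.078)) = -0.2525

c = -0.25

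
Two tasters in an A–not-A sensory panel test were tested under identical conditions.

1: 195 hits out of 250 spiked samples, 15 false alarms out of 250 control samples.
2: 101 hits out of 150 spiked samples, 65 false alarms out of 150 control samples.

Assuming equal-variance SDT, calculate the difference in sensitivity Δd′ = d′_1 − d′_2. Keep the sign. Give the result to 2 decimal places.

Δd′ = 1.71

1: z(0.7800) = 0.772, z(0.0600) = -1.555, d' = 2.327
2: z(0.6733) = 0.449, z(0.4333) = -0.168, d' = 0.617
Δd' = d'_1 − d'_2 = 2.327 − 0.617 = 1.710
1 has the higher sensitivity.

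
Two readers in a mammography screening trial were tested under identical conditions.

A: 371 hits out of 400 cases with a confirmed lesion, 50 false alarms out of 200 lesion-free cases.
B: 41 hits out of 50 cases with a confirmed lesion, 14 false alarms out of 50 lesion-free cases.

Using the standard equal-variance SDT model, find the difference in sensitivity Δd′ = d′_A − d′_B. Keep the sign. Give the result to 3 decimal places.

Δd′ = 0.634

A: z(0.9275) = 1.4574, z(0.2500) = -0.6745, d' = 2.1319
B: z(0.8200) = 0.9154, z(0.2800) = -0.5828, d' = 1.4982
Δd' = d'_A − d'_B = 2.1319 − 1.4982 = 0.6337
A has the higher sensitivity.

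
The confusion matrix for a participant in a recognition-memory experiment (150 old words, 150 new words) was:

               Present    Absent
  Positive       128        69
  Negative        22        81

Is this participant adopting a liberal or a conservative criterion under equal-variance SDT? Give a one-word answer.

z(H) = 1.051, z(FA) = -0.100
c = −½·(z(H) + z(FA)) = -0.4755
c < 0 → liberal criterion (biased toward responding “yes”).

liberal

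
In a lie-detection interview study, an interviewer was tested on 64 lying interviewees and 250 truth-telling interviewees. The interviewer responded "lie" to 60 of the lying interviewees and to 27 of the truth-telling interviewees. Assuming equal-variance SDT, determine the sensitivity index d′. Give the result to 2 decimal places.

H = 60/64 = 0.9375
FA = 27/250 = 0.1080
Φ⁻¹(H) = Φ⁻¹(0.9375) = 1.534
Φ⁻¹(FA) = Φ⁻¹(0.1080) = -1.237
d' = z(H) − z(FA) = 1.534 − (-1.237) = 2.771

d′ = 2.77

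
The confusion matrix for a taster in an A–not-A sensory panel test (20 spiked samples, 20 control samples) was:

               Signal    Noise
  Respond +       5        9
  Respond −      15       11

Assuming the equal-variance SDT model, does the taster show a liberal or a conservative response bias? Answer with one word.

z(H) = -0.674, z(FA) = -0.126
c = −½·(z(H) + z(FA)) = 0.400
c > 0 → conservative criterion (biased toward responding “no”).

conservative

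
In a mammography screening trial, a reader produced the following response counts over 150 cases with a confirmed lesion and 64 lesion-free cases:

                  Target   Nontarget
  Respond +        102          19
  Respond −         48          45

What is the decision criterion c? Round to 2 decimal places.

c = 0.03

H = 102/150 = 0.6800
FA = 19/64 = 0.2969
Φ⁻¹(H) = 0.468
Φ⁻¹(FA) = -0.533
c = −½·[z(H) + z(FA)] = −0.5 × (0.468 + (-0.533)) = 0.0325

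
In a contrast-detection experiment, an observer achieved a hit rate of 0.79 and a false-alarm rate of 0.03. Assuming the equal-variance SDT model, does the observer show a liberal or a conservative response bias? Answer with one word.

conservative

z(H) = 0.806, z(FA) = -1.881
c = −½·(z(H) + z(FA)) = 0.5375
c > 0 → conservative criterion (biased toward responding “no”).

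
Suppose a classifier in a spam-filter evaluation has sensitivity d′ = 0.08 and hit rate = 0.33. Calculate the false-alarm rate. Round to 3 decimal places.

false-alarm rate = 0.302

z(hit rate) = z(0.33) = -0.4399
z(FA) = z(H) − d' = -0.4399 − 0.08 = -0.5199
false-alarm rate = Φ(-0.5199) = 0.3016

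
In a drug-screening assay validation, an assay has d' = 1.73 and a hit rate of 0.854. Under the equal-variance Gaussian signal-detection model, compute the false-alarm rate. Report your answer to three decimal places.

z(hit rate) = z(0.854) = 1.0537
z(FA) = z(H) − d' = 1.0537 − 1.73 = -0.6763
false-alarm rate = Φ(-0.6763) = 0.2494

false-alarm rate = 0.249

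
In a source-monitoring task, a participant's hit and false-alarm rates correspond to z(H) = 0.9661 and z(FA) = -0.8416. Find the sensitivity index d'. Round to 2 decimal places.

d' = 1.81

d' = z(H) − z(FA) = 0.9661 − (-0.8416) = 1.8077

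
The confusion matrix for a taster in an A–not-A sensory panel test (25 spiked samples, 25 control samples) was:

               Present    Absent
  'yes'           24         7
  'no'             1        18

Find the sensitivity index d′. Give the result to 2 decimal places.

H = 24/25 = 0.9600
FA = 7/25 = 0.2800
z(H) = 1.7507
z(FA) = -0.5828
d' = z(H) − z(FA) = 1.7507 − (-0.5828) = 2.3335

d′ = 2.33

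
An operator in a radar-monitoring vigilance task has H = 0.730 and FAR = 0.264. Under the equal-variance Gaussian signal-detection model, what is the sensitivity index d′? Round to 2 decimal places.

d′ = 1.24

z(H) = z(0.730) = 0.6128
z(FA) = z(0.264) = -0.6311
d' = z(H) − z(FA) = 0.6128 − (-0.6311) = 1.2439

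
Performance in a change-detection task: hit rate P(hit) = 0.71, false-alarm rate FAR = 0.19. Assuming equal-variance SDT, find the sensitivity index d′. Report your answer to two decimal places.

d′ = 1.43

Φ⁻¹(H) = Φ⁻¹(0.71) = 0.553
Φ⁻¹(FA) = Φ⁻¹(0.19) = -0.878
d' = z(H) − z(FA) = 0.553 − (-0.878) = 1.431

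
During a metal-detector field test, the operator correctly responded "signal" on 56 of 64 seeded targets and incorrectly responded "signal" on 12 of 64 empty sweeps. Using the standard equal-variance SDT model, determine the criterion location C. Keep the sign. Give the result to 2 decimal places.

H = 56/64 = 0.8750
FA = 12/64 = 0.1875
z(H) = z(0.8750) = 1.150
z(FA) = z(0.1875) = -0.887
c = −½·[z(H) + z(FA)] = −0.5 × (1.150 + (-0.887)) = -0.1315

C = -0.13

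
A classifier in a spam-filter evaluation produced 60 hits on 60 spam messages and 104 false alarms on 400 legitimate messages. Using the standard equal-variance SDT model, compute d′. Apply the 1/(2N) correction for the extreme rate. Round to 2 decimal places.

d′ = 3.04

The hit rate is 60/60 = 1, so apply the 1/(2N) correction: H → 1 − 1/(2·60) = 0.99167.
z(H) = z(0.99167) = 2.394
z(FA) = z(0.26000) = -0.643
d' = 2.394 − (-0.643) = 3.037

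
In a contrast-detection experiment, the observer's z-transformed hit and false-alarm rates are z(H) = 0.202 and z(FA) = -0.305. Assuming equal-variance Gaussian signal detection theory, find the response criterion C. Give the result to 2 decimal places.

C = 0.05

c = −½·[z(H) + z(FA)] = −½·(0.202 + (-0.305)) = 0.0515
c > 0: the observer has a conservative response bias.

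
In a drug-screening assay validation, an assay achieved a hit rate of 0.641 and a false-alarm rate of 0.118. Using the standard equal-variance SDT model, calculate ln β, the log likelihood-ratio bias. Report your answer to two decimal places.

z(H) = z(0.641) = 0.361
z(FA) = z(0.118) = -1.185
ln β = −½·[z(H)² − z(FA)²] = −0.5 × (0.130 − 1.404) = 0.637

ln β = 0.64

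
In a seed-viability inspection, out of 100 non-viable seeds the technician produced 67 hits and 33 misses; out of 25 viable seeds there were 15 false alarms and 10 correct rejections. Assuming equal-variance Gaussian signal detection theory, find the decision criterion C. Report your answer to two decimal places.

H = 67/100 = 0.6700
FA = 15/25 = 0.6000
Φ⁻¹(H) = Φ⁻¹(0.6700) = 0.4399
Φ⁻¹(FA) = Φ⁻¹(0.6000) = 0.2533
c = −½·[z(H) + z(FA)] = −0.5 × (0.4399 + 0.2533) = -0.3466

C = -0.35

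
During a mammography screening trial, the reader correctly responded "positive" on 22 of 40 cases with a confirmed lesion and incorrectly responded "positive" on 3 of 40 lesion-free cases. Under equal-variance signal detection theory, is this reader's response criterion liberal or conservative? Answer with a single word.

z(H) = 0.126, z(FA) = -1.440
c = −½·(z(H) + z(FA)) = 0.657
c > 0 → conservative criterion (biased toward responding “no”).

conservative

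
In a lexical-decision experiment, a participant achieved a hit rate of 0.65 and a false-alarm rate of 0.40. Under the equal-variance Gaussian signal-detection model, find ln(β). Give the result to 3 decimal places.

ln β = -0.042

Φ⁻¹(0.65) = 0.3853, Φ⁻¹(0.40) = -0.2533
ln β = −½·[z(H)² − z(FA)²] = −0.5 × (0.1485 − 0.0642) = -0.04215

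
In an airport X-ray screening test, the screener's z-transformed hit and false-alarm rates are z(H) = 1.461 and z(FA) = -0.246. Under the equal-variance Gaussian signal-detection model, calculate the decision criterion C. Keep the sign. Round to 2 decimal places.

c = −½·[z(H) + z(FA)] = −½·(1.461 + (-0.246)) = -0.6075
c < 0: the screener has a liberal response bias.

C = -0.61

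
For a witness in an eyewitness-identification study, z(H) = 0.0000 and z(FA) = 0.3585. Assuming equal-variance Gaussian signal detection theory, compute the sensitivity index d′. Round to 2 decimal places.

d' = z(H) − z(FA) = 0.0000 − 0.3585 = -0.3585

d′ = -0.36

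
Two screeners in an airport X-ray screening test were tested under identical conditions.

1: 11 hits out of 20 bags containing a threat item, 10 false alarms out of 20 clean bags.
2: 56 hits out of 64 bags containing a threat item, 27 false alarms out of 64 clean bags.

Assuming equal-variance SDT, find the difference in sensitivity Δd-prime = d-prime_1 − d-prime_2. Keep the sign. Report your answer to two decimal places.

1: z(0.5500) = 0.126, z(0.5000) = 0.000, d' = 0.126
2: z(0.8750) = 1.150, z(0.4219) = -0.197, d' = 1.347
Δd' = d'_1 − d'_2 = 0.126 − 1.347 = -1.221
2 has the higher sensitivity.

Δd-prime = -1.22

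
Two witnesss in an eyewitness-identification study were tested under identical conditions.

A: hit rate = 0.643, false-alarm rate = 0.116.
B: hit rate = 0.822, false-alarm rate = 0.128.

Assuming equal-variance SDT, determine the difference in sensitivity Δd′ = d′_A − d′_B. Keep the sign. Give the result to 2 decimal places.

A: z(0.643) = 0.366, z(0.116) = -1.195, d' = 1.561
B: z(0.822) = 0.923, z(0.128) = -1.136, d' = 2.059
Δd' = d'_A − d'_B = 1.561 − 2.059 = -0.498
B has the higher sensitivity.

Δd′ = -0.50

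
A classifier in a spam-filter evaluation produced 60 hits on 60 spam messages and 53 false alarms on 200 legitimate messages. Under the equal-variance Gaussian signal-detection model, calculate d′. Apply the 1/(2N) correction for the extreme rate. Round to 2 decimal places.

d′ = 3.02

The hit rate is 60/60 = 1, so apply the 1/(2N) correction: H → 1 − 1/(2·60) = 0.99167.
z(H) = z(0.99167) = 2.394
z(FA) = z(0.26500) = -0.628
d' = 2.394 − (-0.628) = 3.022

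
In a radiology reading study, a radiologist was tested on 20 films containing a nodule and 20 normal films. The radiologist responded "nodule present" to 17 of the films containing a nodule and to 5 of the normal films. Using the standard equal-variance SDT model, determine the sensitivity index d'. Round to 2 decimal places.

d' = 1.71

H = 17/20 = 0.8500
FA = 5/20 = 0.2500
z(0.8500) = 1.0364, z(0.2500) = -0.6745
d' = z(H) − z(FA) = 1.0364 − (-0.6745) = 1.7109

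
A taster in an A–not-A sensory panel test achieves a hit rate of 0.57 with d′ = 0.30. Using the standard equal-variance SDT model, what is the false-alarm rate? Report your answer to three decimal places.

false-alarm rate = 0.451

z(hit rate) = z(0.57) = 0.1764
z(FA) = z(H) − d' = 0.1764 − 0.30 = -0.1236
false-alarm rate = Φ(-0.1236) = 0.4508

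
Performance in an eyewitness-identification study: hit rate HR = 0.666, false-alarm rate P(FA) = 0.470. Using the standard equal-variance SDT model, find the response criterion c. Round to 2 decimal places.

c = -0.18

z(H) = 0.429
z(FA) = -0.075
c = −½·[z(H) + z(FA)] = −0.5 × (0.429 + (-0.075)) = -0.177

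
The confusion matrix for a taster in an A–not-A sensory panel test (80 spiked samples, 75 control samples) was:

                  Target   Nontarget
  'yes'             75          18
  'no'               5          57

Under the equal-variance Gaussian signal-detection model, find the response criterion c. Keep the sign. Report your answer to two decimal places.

H = 75/80 = 0.9375
FA = 18/75 = 0.2400
z(0.9375) = 1.5341, z(0.2400) = -0.7063
c = −½·[z(H) + z(FA)] = −0.5 × (1.5341 + (-0.7063)) = -0.4139
c < 0: the taster has a liberal response bias.

c = -0.41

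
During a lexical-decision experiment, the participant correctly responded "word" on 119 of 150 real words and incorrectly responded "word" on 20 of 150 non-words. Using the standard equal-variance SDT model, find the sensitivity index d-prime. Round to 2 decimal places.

H = 119/150 = 0.7933
FA = 20/150 = 0.1333
z(H) = 0.8179
z(FA) = -1.1109
d' = z(H) − z(FA) = 0.8179 − (-1.1109) = 1.9288

d-prime = 1.93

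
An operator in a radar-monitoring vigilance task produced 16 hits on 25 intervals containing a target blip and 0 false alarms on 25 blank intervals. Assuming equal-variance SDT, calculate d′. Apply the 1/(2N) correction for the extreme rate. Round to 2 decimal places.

d′ = 2.41

The false-alarm rate is 0/25 = 0, so apply the 1/(2N) correction: FA → 1/(2·25) = 0.02000.
z(H) = z(0.64000) = 0.358
z(FA) = z(0.02000) = -2.054
d' = 0.358 − (-2.054) = 2.412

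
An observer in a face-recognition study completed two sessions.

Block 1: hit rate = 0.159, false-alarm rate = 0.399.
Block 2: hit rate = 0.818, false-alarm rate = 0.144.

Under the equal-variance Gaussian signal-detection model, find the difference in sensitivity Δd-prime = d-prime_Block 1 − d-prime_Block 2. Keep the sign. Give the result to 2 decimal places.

Block 1: z(0.159) = -0.999, z(0.399) = -0.256, d' = -0.743
Block 2: z(0.818) = 0.908, z(0.144) = -1.063, d' = 1.971
Δd' = d'_Block 1 − d'_Block 2 = -0.743 − 1.971 = -2.714
Block 2 has the higher sensitivity.

Δd-prime = -2.71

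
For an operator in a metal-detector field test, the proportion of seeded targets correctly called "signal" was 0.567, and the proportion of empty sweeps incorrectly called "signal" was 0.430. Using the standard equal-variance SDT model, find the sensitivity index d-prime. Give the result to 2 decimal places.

Φ⁻¹(H) = 0.169
Φ⁻¹(FA) = -0.176
d' = z(H) − z(FA) = 0.169 − (-0.176) = 0.345

d-prime = 0.35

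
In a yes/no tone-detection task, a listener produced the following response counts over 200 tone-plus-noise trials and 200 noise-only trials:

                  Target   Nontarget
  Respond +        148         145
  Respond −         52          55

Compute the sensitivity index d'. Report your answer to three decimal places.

H = 148/200 = 0.7400
FA = 145/200 = 0.7250
Φ⁻¹(H) = 0.6433
Φ⁻¹(FA) = 0.5978
d' = z(H) − z(FA) = 0.6433 − 0.5978 = 0.0455

d' = 0.046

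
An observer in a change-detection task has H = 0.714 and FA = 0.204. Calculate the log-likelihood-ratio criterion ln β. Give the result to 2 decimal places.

z(0.714) = 0.565, z(0.204) = -0.827
ln β = −½·[z(H)² − z(FA)²] = −0.5 × (0.319 − 0.684) = 0.1825

ln β = 0.18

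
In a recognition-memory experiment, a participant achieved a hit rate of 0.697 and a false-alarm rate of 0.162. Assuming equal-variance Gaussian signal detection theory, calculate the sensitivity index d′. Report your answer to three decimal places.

z(H) = z(0.697) = 0.5158
z(FA) = z(0.162) = -0.9863
d' = z(H) − z(FA) = 0.5158 − (-0.9863) = 1.5021

d′ = 1.502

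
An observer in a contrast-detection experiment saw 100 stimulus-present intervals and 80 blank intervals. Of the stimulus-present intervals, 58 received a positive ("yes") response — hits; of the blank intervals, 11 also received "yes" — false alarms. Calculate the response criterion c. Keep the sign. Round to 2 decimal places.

H = 58/100 = 0.5800
FA = 11/80 = 0.1375
z(H) = 0.2019
z(FA) = -1.0916
c = −½·[z(H) + z(FA)] = −0.5 × (0.2019 + (-1.0916)) = 0.44485

c = 0.44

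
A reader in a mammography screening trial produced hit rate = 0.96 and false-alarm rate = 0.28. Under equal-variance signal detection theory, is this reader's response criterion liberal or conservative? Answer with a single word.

z(H) = 1.751, z(FA) = -0.583
c = −½·(z(H) + z(FA)) = -0.584
c < 0 → liberal criterion (biased toward responding “yes”).

liberal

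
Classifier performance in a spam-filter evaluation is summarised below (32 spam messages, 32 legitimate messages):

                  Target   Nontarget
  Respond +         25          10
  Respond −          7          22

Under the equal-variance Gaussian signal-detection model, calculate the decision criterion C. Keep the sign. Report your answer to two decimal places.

C = -0.14

H = 25/32 = 0.7812
FA = 10/32 = 0.3125
z(0.7812) = 0.776, z(0.3125) = -0.489
c = −½·[z(H) + z(FA)] = −0.5 × (0.776 + (-0.489)) = -0.1435
c < 0: the classifier has a liberal response bias.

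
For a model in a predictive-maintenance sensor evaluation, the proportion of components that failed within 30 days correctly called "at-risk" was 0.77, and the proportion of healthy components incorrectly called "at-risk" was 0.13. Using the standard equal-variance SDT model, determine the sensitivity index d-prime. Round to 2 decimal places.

z(H) = 0.739
z(FA) = -1.126
d' = z(H) − z(FA) = 0.739 − (-1.126) = 1.865

d-prime = 1.87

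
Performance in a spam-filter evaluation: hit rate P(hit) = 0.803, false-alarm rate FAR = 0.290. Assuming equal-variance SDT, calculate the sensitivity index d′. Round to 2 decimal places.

d′ = 1.41

z(H) = z(0.803) = 0.8524
z(FA) = z(0.290) = -0.5534
d' = z(H) − z(FA) = 0.8524 − (-0.5534) = 1.4058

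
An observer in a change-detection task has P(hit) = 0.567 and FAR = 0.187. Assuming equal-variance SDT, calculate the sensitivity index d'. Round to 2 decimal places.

d' = 1.06

z(H) = z(0.567) = 0.1687
z(FA) = z(0.187) = -0.8890
d' = z(H) − z(FA) = 0.1687 − (-0.8890) = 1.0577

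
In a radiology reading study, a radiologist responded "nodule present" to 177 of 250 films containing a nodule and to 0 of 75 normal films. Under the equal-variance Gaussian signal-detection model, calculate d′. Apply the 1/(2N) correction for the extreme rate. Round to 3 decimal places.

d′ = 3.022

The false-alarm rate is 0/75 = 0, so apply the 1/(2N) correction: FA → 1/(2·75) = 0.00667.
z(H) = z(0.70800) = 0.5476
z(FA) = z(0.00667) = -2.4746
d' = 0.5476 − (-2.4746) = 3.0222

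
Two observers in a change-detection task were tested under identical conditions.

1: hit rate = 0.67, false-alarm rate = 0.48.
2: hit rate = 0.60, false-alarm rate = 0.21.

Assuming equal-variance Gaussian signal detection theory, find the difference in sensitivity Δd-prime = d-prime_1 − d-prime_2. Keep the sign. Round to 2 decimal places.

Δd-prime = -0.57

1: z(0.67) = 0.440, z(0.48) = -0.050, d' = 0.490
2: z(0.60) = 0.253, z(0.21) = -0.806, d' = 1.059
Δd' = d'_1 − d'_2 = 0.490 − 1.059 = -0.569
2 has the higher sensitivity.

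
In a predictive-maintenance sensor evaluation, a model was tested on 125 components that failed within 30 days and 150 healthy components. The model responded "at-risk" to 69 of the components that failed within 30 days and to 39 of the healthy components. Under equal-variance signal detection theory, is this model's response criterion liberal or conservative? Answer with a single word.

conservative

z(H) = 0.131, z(FA) = -0.643
c = −½·(z(H) + z(FA)) = 0.256
c > 0 → conservative criterion (biased toward responding “no”).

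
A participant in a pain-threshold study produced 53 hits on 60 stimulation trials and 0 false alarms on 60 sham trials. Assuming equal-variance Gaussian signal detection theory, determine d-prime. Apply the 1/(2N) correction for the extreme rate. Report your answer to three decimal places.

The false-alarm rate is 0/60 = 0, so apply the 1/(2N) correction: FA → 1/(2·60) = 0.00833.
z(H) = z(0.88333) = 1.1918
z(FA) = z(0.00833) = -2.3941
d' = 1.1918 − (-2.3941) = 3.5859

d-prime = 3.586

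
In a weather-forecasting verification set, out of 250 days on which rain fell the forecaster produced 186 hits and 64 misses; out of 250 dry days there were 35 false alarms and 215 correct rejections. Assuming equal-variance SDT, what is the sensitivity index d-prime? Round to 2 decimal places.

d-prime = 1.74

H = 186/250 = 0.7440
FA = 35/250 = 0.1400
Φ⁻¹(H) = Φ⁻¹(0.7440) = 0.656
Φ⁻¹(FA) = Φ⁻¹(0.1400) = -1.080
d' = z(H) − z(FA) = 0.656 − (-1.080) = 1.736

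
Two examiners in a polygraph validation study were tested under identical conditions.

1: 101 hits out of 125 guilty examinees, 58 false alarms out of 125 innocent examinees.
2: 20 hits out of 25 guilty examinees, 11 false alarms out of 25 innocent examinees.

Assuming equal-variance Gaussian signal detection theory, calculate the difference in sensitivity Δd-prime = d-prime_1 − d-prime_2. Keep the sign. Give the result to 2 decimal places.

Δd-prime = -0.03

1: z(0.8080) = 0.871, z(0.4640) = -0.090, d' = 0.961
2: z(0.8000) = 0.842, z(0.4400) = -0.151, d' = 0.993
Δd' = d'_1 − d'_2 = 0.961 − 0.993 = -0.032
2 has the higher sensitivity.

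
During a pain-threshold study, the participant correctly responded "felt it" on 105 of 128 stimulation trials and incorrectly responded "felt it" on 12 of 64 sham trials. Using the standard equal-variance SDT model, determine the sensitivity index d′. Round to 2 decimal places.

d′ = 1.80

H = 105/128 = 0.8203
FA = 12/64 = 0.1875
z(H) = z(0.8203) = 0.9165
z(FA) = z(0.1875) = -0.8871
d' = z(H) − z(FA) = 0.9165 − (-0.8871) = 1.8036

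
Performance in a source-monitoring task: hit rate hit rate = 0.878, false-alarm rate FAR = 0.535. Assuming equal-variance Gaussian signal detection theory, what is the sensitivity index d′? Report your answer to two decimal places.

z(H) = z(0.878) = 1.1650
z(FA) = z(0.535) = 0.0878
d' = z(H) − z(FA) = 1.1650 − 0.0878 = 1.0772

d′ = 1.08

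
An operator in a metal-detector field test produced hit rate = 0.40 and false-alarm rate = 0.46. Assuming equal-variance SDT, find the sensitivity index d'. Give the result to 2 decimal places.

z(H) = -0.2533
z(FA) = -0.1004
d' = z(H) − z(FA) = -0.2533 − (-0.1004) = -0.1529

d' = -0.15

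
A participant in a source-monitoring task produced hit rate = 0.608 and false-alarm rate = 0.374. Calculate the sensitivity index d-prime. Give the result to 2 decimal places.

d-prime = 0.60

z(0.608) = 0.2741, z(0.374) = -0.3213
d' = z(H) − z(FA) = 0.2741 − (-0.3213) = 0.5954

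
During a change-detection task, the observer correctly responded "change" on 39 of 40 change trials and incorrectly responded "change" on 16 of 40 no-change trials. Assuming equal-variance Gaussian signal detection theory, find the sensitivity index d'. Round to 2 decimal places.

H = 39/40 = 0.9750
FA = 16/40 = 0.4000
Φ⁻¹(H) = 1.960
Φ⁻¹(FA) = -0.253
d' = z(H) − z(FA) = 1.960 − (-0.253) = 2.213

d' = 2.21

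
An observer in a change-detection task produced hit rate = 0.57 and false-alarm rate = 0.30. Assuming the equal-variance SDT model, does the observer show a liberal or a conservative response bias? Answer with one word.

conservative

z(H) = 0.176, z(FA) = -0.524
c = −½·(z(H) + z(FA)) = 0.174
c > 0 → conservative criterion (biased toward responding “no”).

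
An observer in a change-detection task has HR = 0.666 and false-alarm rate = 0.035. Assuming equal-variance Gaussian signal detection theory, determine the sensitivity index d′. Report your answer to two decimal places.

d′ = 2.24

z(H) = z(0.666) = 0.429
z(FA) = z(0.035) = -1.812
d' = z(H) − z(FA) = 0.429 − (-1.812) = 2.241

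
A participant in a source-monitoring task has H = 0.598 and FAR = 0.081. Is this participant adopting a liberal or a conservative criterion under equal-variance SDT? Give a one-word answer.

z(H) = 0.248, z(FA) = -1.398
c = −½·(z(H) + z(FA)) = 0.575
c > 0 → conservative criterion (biased toward responding “no”).

conservative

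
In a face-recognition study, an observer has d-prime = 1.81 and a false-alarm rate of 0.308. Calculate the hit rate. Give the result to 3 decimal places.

hit rate = 0.905

z(false-alarm rate) = z(0.308) = -0.5015
z(H) = z(FA) + d' = -0.5015 + 1.81 = 1.3085
hit rate = Φ(1.3085) = 0.9046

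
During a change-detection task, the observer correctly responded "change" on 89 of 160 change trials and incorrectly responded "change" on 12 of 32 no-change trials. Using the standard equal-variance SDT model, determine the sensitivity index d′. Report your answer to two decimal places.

H = 89/160 = 0.5563
FA = 12/32 = 0.3750
Φ⁻¹(0.5563) = 0.1416, Φ⁻¹(0.3750) = -0.3186
d' = z(H) − z(FA) = 0.1416 − (-0.3186) = 0.4602

d′ = 0.46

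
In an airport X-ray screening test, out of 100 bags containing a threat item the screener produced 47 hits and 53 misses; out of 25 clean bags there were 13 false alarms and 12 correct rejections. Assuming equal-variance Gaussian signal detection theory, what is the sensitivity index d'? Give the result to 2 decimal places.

H = 47/100 = 0.4700
FA = 13/25 = 0.5200
z(H) = -0.0753
z(FA) = 0.0502
d' = z(H) − z(FA) = -0.0753 − 0.0502 = -0.1255

d' = -0.13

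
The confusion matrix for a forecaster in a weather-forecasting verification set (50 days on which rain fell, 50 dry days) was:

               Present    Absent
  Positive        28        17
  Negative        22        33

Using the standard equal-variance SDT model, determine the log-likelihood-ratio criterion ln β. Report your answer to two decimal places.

H = 28/50 = 0.5600
FA = 17/50 = 0.3400
z(0.5600) = 0.151, z(0.3400) = -0.412
ln β = −½·[z(H)² − z(FA)²] = −0.5 × (0.023 − 0.170) = 0.0735

ln β = 0.07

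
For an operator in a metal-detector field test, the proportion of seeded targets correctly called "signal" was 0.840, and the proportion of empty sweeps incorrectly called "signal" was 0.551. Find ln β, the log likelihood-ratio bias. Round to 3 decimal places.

ln β = -0.486

Φ⁻¹(H) = Φ⁻¹(0.840) = 0.9945
Φ⁻¹(FA) = Φ⁻¹(0.551) = 0.1282
ln β = −½·[z(H)² − z(FA)²] = −0.5 × (0.9890 − 0.0164) = -0.4863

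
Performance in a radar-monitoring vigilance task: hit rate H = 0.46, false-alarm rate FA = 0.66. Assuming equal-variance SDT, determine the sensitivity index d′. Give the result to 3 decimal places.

d′ = -0.513

Φ⁻¹(H) = Φ⁻¹(0.46) = -0.1004
Φ⁻¹(FA) = Φ⁻¹(0.66) = 0.4125
d' = z(H) − z(FA) = -0.1004 − 0.4125 = -0.5129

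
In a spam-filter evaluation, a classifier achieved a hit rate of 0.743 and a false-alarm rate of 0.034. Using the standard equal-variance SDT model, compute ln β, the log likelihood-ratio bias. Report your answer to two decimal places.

z(0.743) = 0.653, z(0.034) = -1.825
ln β = −½·[z(H)² − z(FA)²] = −0.5 × (0.426 − 3.331) = 1.4525

ln β = 1.45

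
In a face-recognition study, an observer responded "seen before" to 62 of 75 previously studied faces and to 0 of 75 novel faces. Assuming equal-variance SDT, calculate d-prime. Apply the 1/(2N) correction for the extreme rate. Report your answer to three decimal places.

The false-alarm rate is 0/75 = 0, so apply the 1/(2N) correction: FA → 1/(2·75) = 0.00667.
z(H) = z(0.82667) = 0.9411
z(FA) = z(0.00667) = -2.4746
d' = 0.9411 − (-2.4746) = 3.4157

d-prime = 3.416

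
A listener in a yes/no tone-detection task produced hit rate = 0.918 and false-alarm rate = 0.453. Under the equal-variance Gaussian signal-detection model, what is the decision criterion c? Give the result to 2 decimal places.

z(0.918) = 1.3917, z(0.453) = -0.1181
c = −½·[z(H) + z(FA)] = −0.5 × (1.3917 + (-0.1181)) = -0.6368

c = -0.64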